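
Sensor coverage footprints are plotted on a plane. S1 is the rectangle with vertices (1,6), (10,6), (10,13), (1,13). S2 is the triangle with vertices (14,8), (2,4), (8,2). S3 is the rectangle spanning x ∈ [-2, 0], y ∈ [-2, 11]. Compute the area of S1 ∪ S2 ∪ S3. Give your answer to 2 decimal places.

By inclusion–exclusion:
Individual areas: |S1| = 63, |S2| = 24, |S3| = 26.
|S1∩S2| = 0.6667.
|S1∩S3| = 0 (no overlap).
|S2∩S3| = 0.
|S1∩S2∩S3| = 0.
|S1 ∪ S2 ∪ S3| = 113 − 0.6667 + 0 = 112.33.

112.33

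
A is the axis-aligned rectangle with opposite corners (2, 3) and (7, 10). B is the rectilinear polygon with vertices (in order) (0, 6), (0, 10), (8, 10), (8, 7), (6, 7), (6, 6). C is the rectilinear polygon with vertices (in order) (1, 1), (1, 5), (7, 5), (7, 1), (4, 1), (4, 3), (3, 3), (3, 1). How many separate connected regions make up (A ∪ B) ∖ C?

1

(A ∪ B) ∖ C is a single connected region.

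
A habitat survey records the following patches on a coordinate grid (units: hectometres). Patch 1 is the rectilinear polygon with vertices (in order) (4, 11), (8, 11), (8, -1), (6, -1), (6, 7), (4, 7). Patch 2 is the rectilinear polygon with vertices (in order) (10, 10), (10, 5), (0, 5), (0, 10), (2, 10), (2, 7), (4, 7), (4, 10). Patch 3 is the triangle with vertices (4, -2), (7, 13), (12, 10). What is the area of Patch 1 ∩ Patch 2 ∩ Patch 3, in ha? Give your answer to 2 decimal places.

9.70

The intersection is the polygon with vertices (6,5), (6,7), (5.8,7), (6.4,10), (8,10), (8,5).
By the shoelace formula its area is 9.70.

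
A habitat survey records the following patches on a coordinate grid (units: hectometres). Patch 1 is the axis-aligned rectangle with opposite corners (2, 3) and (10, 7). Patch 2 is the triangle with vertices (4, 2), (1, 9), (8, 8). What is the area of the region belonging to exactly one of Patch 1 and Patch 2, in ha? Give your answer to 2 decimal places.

28.76

|Patch 1| = 32, |Patch 2| = 23, |Patch 1∩Patch 2| = 13.119.
|Patch 1 △ Patch 2| = |Patch 1| + |Patch 2| − 2·|Patch 1∩Patch 2| = 32 + 23 − 26.2381 = 28.76.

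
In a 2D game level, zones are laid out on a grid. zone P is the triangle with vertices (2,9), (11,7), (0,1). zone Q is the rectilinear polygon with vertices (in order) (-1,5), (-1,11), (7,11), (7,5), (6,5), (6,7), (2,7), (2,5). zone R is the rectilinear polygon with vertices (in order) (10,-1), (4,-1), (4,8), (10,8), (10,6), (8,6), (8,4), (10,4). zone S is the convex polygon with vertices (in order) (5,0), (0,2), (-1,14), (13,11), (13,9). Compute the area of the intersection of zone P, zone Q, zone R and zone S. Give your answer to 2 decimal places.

The intersection is the polygon with vertices (6,5), (6,7), (4,7), (4,8), (6.5,8), (7,7.889), (7,5).
By the shoelace formula its area is 4.97.

4.97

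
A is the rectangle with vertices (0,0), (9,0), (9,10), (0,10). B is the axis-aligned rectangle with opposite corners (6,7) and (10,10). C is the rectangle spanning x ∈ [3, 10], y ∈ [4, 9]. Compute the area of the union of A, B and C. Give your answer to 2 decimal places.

96.00

By inclusion–exclusion:
Individual areas: |A| = 90, |B| = 12, |C| = 35.
|A∩B|: x∈[6,9], y∈[7,10] → 3·3 = 9.
|A∩C|: x∈[3,9], y∈[4,9] → 6·5 = 30.
|B∩C|: x∈[6,10], y∈[7,9] → 4·2 = 8.
|A∩B∩C| = 6.
|A ∪ B ∪ C| = 137 − 47 + 6 = 96.00.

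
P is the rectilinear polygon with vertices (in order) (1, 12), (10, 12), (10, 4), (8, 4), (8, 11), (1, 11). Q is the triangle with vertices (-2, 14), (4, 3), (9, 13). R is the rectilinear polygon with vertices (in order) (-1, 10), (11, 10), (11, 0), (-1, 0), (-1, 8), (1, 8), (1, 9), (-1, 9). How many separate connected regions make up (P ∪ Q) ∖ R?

2

(P ∪ Q) ∖ R splits into 2 disjoint pieces (area 35.6364, area 0.0682).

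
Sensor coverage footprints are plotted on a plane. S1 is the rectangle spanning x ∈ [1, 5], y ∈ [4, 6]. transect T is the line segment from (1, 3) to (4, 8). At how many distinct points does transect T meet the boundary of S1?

2

The segment meets the boundary at (2.8,6), (1.6,4).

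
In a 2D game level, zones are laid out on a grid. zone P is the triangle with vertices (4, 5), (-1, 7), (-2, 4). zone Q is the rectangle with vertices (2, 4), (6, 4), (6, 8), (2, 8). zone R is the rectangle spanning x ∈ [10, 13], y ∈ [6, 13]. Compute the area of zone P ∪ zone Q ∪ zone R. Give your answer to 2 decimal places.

44.37

By inclusion–exclusion:
Individual areas: |zone P| = 8.5, |zone Q| = 16, |zone R| = 21.
|zone P∩zone Q| = 1.1333.
|zone P∩zone R| = 0.
|zone Q∩zone R| = 0 (no overlap).
|zone P∩zone Q∩zone R| = 0.
|zone P ∪ zone Q ∪ zone R| = 45.5 − 1.1333 + 0 = 44.37.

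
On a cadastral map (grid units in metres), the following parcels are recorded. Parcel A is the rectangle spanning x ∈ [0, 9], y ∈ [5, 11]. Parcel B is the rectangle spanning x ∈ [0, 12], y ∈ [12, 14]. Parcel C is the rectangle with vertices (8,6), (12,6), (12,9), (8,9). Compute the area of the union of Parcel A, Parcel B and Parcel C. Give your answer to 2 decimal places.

87.00

By inclusion–exclusion:
Individual areas: |Parcel A| = 54, |Parcel B| = 24, |Parcel C| = 12.
|Parcel A∩Parcel B| = 0 (no overlap).
|Parcel A∩Parcel C|: x∈[8,9], y∈[6,9] → 1·3 = 3.
|Parcel B∩Parcel C| = 0 (no overlap).
|Parcel A∩Parcel B∩Parcel C| = 0.
|Parcel A ∪ Parcel B ∪ Parcel C| = 90 − 3 + 0 = 87.00.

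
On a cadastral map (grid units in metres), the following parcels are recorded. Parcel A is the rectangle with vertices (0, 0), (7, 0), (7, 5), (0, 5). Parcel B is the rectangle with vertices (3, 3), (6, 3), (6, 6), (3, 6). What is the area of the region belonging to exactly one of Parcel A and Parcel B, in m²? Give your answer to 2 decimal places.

32.00

|Parcel A∩Parcel B|: x∈[3,6], y∈[3,5] → 3·2 = 6.
|Parcel A △ Parcel B| = |Parcel A| + |Parcel B| − 2·|Parcel A∩Parcel B| = 35 + 9 − 12 = 32.00.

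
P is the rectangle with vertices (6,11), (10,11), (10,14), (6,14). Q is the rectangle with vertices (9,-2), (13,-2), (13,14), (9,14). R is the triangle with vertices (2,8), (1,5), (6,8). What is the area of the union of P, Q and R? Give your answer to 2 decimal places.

79.00

By inclusion–exclusion:
Individual areas: |P| = 12, |Q| = 64, |R| = 6.
|P∩Q|: x∈[9,10], y∈[11,14] → 1·3 = 3.
|P∩R| = 0.
|Q∩R| = 0.
|P∩Q∩R| = 0.
|P ∪ Q ∪ R| = 82 − 3 + 0 = 79.00.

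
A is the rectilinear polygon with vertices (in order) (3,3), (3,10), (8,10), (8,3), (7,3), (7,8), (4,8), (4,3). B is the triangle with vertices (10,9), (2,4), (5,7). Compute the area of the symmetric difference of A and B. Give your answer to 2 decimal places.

22.25

|A| = 20, |B| = 4.5, |A∩B| = 1.125.
|A △ B| = |A| + |B| − 2·|A∩B| = 20 + 4.5 − 2.25 = 22.25.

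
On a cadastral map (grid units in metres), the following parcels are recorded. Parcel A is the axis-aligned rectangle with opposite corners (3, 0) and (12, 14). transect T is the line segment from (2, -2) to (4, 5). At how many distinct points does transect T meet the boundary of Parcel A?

The segment meets the boundary at (3,1.5).

1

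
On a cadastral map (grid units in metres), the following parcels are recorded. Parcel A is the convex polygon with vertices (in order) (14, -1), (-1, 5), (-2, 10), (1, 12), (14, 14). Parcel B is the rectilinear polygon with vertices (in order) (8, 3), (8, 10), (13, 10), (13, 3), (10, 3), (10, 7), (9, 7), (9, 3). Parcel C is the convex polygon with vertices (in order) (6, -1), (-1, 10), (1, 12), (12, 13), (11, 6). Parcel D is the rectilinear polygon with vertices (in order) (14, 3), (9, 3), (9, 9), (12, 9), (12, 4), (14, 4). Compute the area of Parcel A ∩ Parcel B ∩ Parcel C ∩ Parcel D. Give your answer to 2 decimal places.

6.34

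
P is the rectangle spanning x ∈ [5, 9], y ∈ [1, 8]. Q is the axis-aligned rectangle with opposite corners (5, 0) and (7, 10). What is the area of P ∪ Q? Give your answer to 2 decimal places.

By inclusion–exclusion:
Individual areas: |P| = 28, |Q| = 20.
|P∩Q|: x∈[5,7], y∈[1,8] → 2·7 = 14.
|P ∪ Q| = 48 − 14 = 34.00.

34.00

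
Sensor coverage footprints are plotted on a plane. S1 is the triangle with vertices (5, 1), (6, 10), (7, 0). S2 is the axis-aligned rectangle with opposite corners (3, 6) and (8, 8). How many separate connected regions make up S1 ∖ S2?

S1 ∖ S2 splits into 2 disjoint pieces (area 7.8111, area 0.4222).

2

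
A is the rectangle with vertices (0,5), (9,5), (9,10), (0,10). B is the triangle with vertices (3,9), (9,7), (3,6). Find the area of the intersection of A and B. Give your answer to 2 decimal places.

The intersection is the polygon with vertices (9,7), (3,6), (3,9).
By the shoelace formula its area is 9.00.

9.00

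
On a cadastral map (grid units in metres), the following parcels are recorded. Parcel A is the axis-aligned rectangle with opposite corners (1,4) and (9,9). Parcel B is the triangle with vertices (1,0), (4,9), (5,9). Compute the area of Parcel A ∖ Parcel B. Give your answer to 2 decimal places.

36.39

|Parcel A| = 40, |Parcel A∩Parcel B| = 3.6111.
|Parcel A ∖ Parcel B| = |Parcel A| − |Parcel A∩Parcel B| = 40 − 3.6111 = 36.39.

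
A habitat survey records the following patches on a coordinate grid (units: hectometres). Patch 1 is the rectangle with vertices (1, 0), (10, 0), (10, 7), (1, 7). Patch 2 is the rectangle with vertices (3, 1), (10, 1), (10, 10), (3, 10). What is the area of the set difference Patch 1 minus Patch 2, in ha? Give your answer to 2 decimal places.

|Patch 1∩Patch 2|: x∈[3,10], y∈[1,7] → 7·6 = 42.
|Patch 1| = 63.
|Patch 1 ∖ Patch 2| = |Patch 1| − |Patch 1∩Patch 2| = 63 − 42 = 21.00.

21.00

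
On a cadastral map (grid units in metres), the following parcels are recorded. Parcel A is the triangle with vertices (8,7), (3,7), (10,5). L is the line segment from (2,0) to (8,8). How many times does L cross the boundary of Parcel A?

The segment meets the boundary at (7.25,7), (6.5,6).

2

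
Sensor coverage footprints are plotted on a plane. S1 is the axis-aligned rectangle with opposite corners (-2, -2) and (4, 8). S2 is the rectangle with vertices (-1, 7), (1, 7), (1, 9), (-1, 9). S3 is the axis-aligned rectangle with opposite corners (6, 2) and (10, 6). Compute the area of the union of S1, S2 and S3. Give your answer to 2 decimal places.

By inclusion–exclusion:
Individual areas: |S1| = 60, |S2| = 4, |S3| = 16.
|S1∩S2|: x∈[-1,1], y∈[7,8] → 2·1 = 2.
|S1∩S3| = 0 (no overlap).
|S2∩S3| = 0 (no overlap).
|S1∩S2∩S3| = 0.
|S1 ∪ S2 ∪ S3| = 80 − 2 + 0 = 78.00.

78.00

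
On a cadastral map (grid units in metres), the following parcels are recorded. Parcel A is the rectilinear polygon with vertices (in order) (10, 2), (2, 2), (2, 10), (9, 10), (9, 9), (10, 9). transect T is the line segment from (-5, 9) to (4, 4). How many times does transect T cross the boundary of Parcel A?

1

The segment meets the boundary at (2,5.111).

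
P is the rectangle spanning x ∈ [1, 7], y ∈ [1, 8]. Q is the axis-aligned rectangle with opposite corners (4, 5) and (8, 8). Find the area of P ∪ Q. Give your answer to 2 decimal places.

45.00

By inclusion–exclusion:
Individual areas: |P| = 42, |Q| = 12.
|P∩Q|: x∈[4,7], y∈[5,8] → 3·3 = 9.
|P ∪ Q| = 54 − 9 = 45.00.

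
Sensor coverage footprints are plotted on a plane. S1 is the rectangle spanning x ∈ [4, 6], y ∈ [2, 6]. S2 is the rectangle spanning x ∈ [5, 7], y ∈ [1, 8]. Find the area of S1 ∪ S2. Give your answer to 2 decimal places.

18.00

By inclusion–exclusion:
Individual areas: |S1| = 8, |S2| = 14.
|S1∩S2|: x∈[5,6], y∈[2,6] → 1·4 = 4.
|S1 ∪ S2| = 22 − 4 = 18.00.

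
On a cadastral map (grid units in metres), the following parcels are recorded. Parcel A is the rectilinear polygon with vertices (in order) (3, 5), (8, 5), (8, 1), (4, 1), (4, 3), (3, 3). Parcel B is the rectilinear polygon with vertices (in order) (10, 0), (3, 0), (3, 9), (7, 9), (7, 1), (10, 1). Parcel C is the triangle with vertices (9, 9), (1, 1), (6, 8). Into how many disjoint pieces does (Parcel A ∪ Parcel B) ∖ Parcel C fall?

(Parcel A ∪ Parcel B) ∖ Parcel C splits into 2 disjoint pieces (area 27, area 10.1333).

2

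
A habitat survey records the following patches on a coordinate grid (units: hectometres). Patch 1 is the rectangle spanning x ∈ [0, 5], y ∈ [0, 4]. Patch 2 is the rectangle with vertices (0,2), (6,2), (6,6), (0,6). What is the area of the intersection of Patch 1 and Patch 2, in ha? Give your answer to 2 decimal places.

|Patch 1∩Patch 2|: x∈[0,5], y∈[2,4] → 5·2 = 10.

10.00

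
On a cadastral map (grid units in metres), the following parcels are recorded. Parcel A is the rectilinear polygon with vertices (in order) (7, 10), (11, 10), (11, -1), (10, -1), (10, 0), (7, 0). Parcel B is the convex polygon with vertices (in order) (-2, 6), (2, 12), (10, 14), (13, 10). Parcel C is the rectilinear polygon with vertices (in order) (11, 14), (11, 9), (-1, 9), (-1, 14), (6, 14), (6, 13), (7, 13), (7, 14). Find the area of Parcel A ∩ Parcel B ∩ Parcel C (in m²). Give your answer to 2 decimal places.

The intersection is the polygon with vertices (11,9.467), (9.25,9), (7,9), (7,10), (11,10).
By the shoelace formula its area is 3.59.

3.59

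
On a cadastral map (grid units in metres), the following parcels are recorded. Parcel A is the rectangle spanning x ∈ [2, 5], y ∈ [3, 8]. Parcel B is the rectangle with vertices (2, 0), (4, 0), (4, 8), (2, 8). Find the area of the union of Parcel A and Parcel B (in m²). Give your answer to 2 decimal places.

By inclusion–exclusion:
Individual areas: |Parcel A| = 15, |Parcel B| = 16.
|Parcel A∩Parcel B|: x∈[2,4], y∈[3,8] → 2·5 = 10.
|Parcel A ∪ Parcel B| = 31 − 10 = 21.00.

21.00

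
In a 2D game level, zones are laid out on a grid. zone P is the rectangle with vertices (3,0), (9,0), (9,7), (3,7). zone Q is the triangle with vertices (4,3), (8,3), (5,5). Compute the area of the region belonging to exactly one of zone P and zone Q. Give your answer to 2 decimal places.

|zone P| = 42, |zone Q| = 4, |zone P∩zone Q| = 4.
|zone P △ zone Q| = |zone P| + |zone Q| − 2·|zone P∩zone Q| = 42 + 4 − 8 = 38.00.

38.00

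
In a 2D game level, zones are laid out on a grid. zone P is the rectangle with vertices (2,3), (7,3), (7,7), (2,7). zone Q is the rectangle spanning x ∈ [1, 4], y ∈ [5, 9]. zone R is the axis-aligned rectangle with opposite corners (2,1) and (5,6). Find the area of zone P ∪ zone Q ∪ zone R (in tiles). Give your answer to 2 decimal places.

By inclusion–exclusion:
Individual areas: |zone P| = 20, |zone Q| = 12, |zone R| = 15.
|zone P∩zone Q|: x∈[2,4], y∈[5,7] → 2·2 = 4.
|zone P∩zone R|: x∈[2,5], y∈[3,6] → 3·3 = 9.
|zone Q∩zone R|: x∈[2,4], y∈[5,6] → 2·1 = 2.
|zone P∩zone Q∩zone R| = 2.
|zone P ∪ zone Q ∪ zone R| = 47 − 15 + 2 = 34.00.

34.00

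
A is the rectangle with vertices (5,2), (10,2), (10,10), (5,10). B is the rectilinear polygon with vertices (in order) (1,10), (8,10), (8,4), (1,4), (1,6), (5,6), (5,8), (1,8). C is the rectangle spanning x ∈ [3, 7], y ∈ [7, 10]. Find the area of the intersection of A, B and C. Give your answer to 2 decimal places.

6.00

The intersection is the polygon with vertices (5,8), (5,10), (7,10), (7,7), (5,7).
By the shoelace formula its area is 6.00.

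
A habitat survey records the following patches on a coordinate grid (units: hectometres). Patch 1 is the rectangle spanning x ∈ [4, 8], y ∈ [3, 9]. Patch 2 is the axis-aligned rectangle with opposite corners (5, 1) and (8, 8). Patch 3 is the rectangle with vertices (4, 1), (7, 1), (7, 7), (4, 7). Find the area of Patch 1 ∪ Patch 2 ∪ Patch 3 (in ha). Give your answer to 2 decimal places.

By inclusion–exclusion:
Individual areas: |Patch 1| = 24, |Patch 2| = 21, |Patch 3| = 18.
|Patch 1∩Patch 2|: x∈[5,8], y∈[3,8] → 3·5 = 15.
|Patch 1∩Patch 3|: x∈[4,7], y∈[3,7] → 3·4 = 12.
|Patch 2∩Patch 3|: x∈[5,7], y∈[1,7] → 2·6 = 12.
|Patch 1∩Patch 2∩Patch 3| = 8.
|Patch 1 ∪ Patch 2 ∪ Patch 3| = 63 − 39 + 8 = 32.00.

32.00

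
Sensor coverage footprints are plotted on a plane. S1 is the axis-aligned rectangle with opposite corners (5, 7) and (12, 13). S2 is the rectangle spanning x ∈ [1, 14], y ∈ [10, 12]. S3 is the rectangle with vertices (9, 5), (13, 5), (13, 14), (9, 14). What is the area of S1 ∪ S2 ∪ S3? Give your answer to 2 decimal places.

By inclusion–exclusion:
Individual areas: |S1| = 42, |S2| = 26, |S3| = 36.
|S1∩S2|: x∈[5,12], y∈[10,12] → 7·2 = 14.
|S1∩S3|: x∈[9,12], y∈[7,13] → 3·6 = 18.
|S2∩S3|: x∈[9,13], y∈[10,12] → 4·2 = 8.
|S1∩S2∩S3| = 6.
|S1 ∪ S2 ∪ S3| = 104 − 40 + 6 = 70.00.

70.00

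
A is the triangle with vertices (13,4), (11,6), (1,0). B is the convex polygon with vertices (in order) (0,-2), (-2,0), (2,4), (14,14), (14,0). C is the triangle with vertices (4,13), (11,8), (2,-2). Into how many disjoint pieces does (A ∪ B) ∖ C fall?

(A ∪ B) ∖ C splits into 2 disjoint pieces (area 16.4087, area 79.5356).

2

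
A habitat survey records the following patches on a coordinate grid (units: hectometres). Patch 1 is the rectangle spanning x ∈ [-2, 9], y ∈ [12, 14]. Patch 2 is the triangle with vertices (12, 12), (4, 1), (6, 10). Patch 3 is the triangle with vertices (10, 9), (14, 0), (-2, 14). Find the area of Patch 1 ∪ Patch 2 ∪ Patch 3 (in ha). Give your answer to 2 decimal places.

76.94

By inclusion–exclusion:
Individual areas: |Patch 1| = 22, |Patch 2| = 25, |Patch 3| = 44.
|Patch 1∩Patch 2| = 0.
|Patch 1∩Patch 3| = 2.5143.
|Patch 2∩Patch 3| = 11.5445.
|Patch 1∩Patch 2∩Patch 3| = 0.
|Patch 1 ∪ Patch 2 ∪ Patch 3| = 91 − 14.0588 + 0 = 76.94.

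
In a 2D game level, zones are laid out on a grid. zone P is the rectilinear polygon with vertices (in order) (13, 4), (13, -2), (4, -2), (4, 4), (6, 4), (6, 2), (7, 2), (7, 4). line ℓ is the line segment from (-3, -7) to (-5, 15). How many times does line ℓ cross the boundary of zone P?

The segment lies entirely outside zone P and never meets its boundary.

0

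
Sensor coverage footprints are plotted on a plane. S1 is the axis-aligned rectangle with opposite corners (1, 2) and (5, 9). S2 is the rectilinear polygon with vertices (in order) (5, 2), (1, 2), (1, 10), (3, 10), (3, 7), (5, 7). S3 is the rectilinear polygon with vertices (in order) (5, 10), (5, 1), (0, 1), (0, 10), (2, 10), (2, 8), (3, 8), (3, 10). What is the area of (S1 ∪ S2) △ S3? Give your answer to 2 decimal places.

|S1 ∪ S2| = 30.
|(S1 ∪ S2) ∩ S3| = 28.
|(S1 ∪ S2) △ S3| = 30 + 43 − 56 = 17.00.

17.00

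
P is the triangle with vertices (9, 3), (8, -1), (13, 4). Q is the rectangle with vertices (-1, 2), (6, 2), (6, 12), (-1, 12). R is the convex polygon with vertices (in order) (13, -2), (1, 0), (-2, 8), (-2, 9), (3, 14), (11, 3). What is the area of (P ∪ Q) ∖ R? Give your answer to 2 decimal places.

7.16

|P ∪ Q| = 77.5.
|(P ∪ Q) ∩ R| = 70.3406.
|(P ∪ Q) ∖ R| = 77.5 − 70.3406 = 7.16.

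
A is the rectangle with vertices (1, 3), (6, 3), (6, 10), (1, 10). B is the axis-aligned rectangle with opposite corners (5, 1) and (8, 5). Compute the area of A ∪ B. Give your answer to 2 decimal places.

45.00

By inclusion–exclusion:
Individual areas: |A| = 35, |B| = 12.
|A∩B|: x∈[5,6], y∈[3,5] → 1·2 = 2.
|A ∪ B| = 47 − 2 = 45.00.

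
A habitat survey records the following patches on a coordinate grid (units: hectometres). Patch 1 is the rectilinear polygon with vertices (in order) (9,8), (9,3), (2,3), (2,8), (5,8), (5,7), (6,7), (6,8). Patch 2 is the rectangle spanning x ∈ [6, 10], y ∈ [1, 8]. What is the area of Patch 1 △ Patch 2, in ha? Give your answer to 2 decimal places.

|Patch 1| = 34, |Patch 2| = 28, |Patch 1∩Patch 2| = 15.
|Patch 1 △ Patch 2| = |Patch 1| + |Patch 2| − 2·|Patch 1∩Patch 2| = 34 + 28 − 30 = 32.00.

32.00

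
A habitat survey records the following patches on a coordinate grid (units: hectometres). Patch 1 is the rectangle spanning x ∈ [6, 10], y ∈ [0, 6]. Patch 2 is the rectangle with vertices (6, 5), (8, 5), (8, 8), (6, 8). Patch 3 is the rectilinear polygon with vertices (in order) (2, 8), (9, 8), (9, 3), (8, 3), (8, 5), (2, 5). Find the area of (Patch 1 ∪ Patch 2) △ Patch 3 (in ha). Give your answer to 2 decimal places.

33.00

|Patch 1 ∪ Patch 2| = 28.
|(Patch 1 ∪ Patch 2) ∩ Patch 3| = 9.
|(Patch 1 ∪ Patch 2) △ Patch 3| = 28 + 23 − 18 = 33.00.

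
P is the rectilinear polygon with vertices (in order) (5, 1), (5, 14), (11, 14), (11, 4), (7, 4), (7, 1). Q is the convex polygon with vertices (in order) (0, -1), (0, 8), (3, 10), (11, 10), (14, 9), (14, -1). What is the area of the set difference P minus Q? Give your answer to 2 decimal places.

|P| = 66, |P∩Q| = 42.
|P ∖ Q| = |P| − |P∩Q| = 66 − 42 = 24.00.

24.00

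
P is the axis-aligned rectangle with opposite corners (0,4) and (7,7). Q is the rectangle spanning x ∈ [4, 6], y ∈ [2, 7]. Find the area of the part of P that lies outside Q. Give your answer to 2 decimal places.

15.00

|P∩Q|: x∈[4,6], y∈[4,7] → 2·3 = 6.
|P| = 21.
|P ∖ Q| = |P| − |P∩Q| = 21 − 6 = 15.00.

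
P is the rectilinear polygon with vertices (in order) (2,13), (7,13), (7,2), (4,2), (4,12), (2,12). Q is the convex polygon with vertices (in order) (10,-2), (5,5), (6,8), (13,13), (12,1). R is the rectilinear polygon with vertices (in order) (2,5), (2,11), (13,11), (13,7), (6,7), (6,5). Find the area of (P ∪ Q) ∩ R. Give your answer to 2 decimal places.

|P ∪ Q| = 93.8429.
|(P ∪ Q) ∩ R| = 35.01.

35.01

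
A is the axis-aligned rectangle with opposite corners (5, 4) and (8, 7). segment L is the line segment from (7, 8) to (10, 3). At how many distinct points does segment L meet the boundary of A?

The segment meets the boundary at (8,6.333), (7.6,7).

2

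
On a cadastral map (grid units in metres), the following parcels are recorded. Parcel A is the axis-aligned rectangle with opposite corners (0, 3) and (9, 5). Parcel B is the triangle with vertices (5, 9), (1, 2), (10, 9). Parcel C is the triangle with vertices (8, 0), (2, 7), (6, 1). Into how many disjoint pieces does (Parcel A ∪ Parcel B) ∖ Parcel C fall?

2

(Parcel A ∪ Parcel B) ∖ Parcel C splits into 2 disjoint pieces (area 22.7929, area 8.5119).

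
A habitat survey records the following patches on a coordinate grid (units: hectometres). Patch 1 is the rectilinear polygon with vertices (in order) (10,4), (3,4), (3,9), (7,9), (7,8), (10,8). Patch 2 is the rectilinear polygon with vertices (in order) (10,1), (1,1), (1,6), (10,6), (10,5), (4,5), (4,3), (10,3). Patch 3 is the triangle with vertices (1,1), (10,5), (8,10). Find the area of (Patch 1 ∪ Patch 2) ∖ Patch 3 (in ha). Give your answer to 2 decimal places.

35.28

|Patch 1 ∪ Patch 2| = 57.
|(Patch 1 ∪ Patch 2) ∩ Patch 3| = 21.7179.
|(Patch 1 ∪ Patch 2) ∖ Patch 3| = 57 − 21.7179 = 35.28.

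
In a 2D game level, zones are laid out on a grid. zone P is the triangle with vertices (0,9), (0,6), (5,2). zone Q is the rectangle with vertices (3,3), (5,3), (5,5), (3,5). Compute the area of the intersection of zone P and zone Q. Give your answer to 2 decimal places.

0.93

The intersection is the polygon with vertices (3,3.6), (3,4.8), (4.286,3), (3.75,3).
By the shoelace formula its area is 0.93.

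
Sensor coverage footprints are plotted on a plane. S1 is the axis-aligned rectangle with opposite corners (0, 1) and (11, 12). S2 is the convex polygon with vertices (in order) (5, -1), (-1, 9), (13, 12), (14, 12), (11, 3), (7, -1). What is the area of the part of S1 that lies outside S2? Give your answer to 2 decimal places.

|S1| = 121, |S1∩S2| = 89.2881.
|S1 ∖ S2| = |S1| − |S1∩S2| = 121 − 89.2881 = 31.71.

31.71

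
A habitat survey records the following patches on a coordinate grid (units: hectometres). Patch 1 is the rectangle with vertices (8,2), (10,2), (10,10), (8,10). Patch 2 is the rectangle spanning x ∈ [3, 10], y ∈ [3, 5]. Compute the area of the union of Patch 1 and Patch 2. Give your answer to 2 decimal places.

By inclusion–exclusion:
Individual areas: |Patch 1| = 16, |Patch 2| = 14.
|Patch 1∩Patch 2|: x∈[8,10], y∈[3,5] → 2·2 = 4.
|Patch 1 ∪ Patch 2| = 30 − 4 = 26.00.

26.00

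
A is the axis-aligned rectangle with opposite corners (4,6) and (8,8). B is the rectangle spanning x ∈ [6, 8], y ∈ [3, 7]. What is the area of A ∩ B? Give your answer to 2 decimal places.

|A∩B|: x∈[6,8], y∈[6,7] → 2·1 = 2.

2.00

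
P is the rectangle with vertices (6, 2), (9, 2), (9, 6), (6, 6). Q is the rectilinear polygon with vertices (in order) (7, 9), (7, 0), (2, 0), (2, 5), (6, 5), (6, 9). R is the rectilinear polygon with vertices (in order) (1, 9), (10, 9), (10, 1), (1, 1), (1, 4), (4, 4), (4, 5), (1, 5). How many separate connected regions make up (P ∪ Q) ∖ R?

2

(P ∪ Q) ∖ R splits into 2 disjoint pieces (area 5, area 2).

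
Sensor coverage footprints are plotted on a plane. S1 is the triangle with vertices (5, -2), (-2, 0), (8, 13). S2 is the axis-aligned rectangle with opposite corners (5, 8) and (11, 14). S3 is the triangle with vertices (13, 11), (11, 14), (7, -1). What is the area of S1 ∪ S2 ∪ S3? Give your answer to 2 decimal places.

101.05

By inclusion–exclusion:
Individual areas: |S1| = 55.5, |S2| = 36, |S3| = 21.
|S1∩S2| = 6.65.
|S1∩S3| = 0.
|S2∩S3| = 4.8.
|S1∩S2∩S3| = 0.
|S1 ∪ S2 ∪ S3| = 112.5 − 11.45 + 0 = 101.05.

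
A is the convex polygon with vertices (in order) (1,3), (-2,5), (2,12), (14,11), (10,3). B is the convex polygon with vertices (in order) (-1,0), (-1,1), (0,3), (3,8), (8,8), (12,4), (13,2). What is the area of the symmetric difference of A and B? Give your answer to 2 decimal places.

92.98

|A| = 105, |B| = 71.5, |A∩B| = 41.7619.
|A △ B| = |A| + |B| − 2·|A∩B| = 105 + 71.5 − 83.5238 = 92.98.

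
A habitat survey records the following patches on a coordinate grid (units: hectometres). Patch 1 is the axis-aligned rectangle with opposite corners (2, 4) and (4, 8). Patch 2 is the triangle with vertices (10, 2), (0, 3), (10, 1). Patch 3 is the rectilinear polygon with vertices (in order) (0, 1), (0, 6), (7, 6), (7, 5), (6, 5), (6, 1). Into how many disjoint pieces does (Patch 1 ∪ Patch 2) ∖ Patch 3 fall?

(Patch 1 ∪ Patch 2) ∖ Patch 3 splits into 2 disjoint pieces (area 4, area 3.2).

2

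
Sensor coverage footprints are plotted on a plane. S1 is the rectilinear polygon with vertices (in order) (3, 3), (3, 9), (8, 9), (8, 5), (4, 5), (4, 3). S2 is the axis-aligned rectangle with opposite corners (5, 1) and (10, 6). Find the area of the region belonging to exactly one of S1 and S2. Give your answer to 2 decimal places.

41.00

|S1| = 22, |S2| = 25, |S1∩S2| = 3.
|S1 △ S2| = |S1| + |S2| − 2·|S1∩S2| = 22 + 25 − 6 = 41.00.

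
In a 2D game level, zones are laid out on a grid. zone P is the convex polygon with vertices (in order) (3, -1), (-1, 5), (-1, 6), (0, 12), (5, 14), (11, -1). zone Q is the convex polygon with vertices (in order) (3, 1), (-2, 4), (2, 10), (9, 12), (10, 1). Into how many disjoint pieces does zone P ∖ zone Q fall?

zone P ∖ zone Q splits into 2 disjoint pieces (area 17.4869, area 21.2372).

2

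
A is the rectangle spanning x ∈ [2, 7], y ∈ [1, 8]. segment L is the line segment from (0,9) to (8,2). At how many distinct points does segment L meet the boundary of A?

2

The segment meets the boundary at (7,2.875), (2,7.25).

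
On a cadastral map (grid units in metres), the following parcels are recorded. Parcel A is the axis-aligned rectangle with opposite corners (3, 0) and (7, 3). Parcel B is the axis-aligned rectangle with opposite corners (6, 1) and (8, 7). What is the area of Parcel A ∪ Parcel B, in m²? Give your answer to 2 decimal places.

22.00

By inclusion–exclusion:
Individual areas: |Parcel A| = 12, |Parcel B| = 12.
|Parcel A∩Parcel B|: x∈[6,7], y∈[1,3] → 1·2 = 2.
|Parcel A ∪ Parcel B| = 24 − 2 = 22.00.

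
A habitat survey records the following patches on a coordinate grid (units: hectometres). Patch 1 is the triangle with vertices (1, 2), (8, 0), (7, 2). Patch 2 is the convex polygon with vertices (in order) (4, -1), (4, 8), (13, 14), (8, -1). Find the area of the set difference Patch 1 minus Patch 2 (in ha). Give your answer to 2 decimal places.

1.29

|Patch 1| = 6, |Patch 1∩Patch 2| = 4.7143.
|Patch 1 ∖ Patch 2| = |Patch 1| − |Patch 1∩Patch 2| = 6 − 4.7143 = 1.29.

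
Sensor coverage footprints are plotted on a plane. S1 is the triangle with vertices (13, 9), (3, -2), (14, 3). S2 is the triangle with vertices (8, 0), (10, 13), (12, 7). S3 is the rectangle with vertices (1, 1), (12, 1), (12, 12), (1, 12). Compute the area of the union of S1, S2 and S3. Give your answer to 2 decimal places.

By inclusion–exclusion:
Individual areas: |S1| = 35.5, |S2| = 19, |S3| = 121.
|S1∩S2| = 7.5444.
|S1∩S3| = 20.3318.
|S2∩S3| = 18.5476.
|S1∩S2∩S3| = 7.3582.
|S1 ∪ S2 ∪ S3| = 175.5 − 46.4238 + 7.3582 = 136.43.

136.43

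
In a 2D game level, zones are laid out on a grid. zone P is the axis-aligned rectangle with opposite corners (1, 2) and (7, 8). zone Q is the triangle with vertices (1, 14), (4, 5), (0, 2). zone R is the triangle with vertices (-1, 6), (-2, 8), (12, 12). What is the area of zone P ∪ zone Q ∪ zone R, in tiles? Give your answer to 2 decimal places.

By inclusion–exclusion:
Individual areas: |zone P| = 36, |zone Q| = 22.5, |zone R| = 16.
|zone P∩zone Q| = 10.875.
|zone P∩zone R| = 1.2564.
|zone Q∩zone R| = 4.2507.
|zone P∩zone Q∩zone R| = 1.2342.
|zone P ∪ zone Q ∪ zone R| = 74.5 − 16.3821 + 1.2342 = 59.35.

59.35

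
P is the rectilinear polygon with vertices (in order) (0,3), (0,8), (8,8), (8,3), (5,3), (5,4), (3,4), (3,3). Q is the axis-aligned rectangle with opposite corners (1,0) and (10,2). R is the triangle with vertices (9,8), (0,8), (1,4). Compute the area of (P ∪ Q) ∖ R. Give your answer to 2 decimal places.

38.25

|P ∪ Q| = 56.
|(P ∪ Q) ∩ R| = 17.75.
|(P ∪ Q) ∖ R| = 56 − 17.75 = 38.25.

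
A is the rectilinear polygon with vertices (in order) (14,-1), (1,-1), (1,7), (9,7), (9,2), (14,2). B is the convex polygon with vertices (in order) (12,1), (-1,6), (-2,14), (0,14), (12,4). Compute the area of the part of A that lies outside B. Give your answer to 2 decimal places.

51.39

|A| = 79, |A∩B| = 27.6115.
|A ∖ B| = |A| − |A∩B| = 79 − 27.6115 = 51.39.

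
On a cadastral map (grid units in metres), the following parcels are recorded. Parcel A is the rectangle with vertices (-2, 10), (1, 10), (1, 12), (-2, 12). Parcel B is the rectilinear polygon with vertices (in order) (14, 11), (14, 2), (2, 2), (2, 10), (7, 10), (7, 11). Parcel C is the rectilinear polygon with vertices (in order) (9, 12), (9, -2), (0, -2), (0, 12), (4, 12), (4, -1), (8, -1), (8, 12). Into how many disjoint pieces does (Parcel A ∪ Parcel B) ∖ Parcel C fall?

(Parcel A ∪ Parcel B) ∖ Parcel C splits into 3 disjoint pieces (area 4, area 45, area 33).

3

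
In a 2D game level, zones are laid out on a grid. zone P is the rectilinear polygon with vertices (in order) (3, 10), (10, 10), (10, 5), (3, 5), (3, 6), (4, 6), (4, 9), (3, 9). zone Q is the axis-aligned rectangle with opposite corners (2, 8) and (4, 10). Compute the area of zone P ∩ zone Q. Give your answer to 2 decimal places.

1.00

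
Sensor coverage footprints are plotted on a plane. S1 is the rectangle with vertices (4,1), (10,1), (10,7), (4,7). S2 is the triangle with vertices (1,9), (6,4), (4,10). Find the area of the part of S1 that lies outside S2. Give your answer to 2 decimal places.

33.50

|S1| = 36, |S1∩S2| = 2.5.
|S1 ∖ S2| = |S1| − |S1∩S2| = 36 − 2.5 = 33.50.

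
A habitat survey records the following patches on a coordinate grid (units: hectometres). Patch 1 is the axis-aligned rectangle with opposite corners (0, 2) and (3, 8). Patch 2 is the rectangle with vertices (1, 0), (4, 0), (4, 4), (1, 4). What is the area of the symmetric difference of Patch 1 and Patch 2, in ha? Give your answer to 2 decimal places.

22.00

|Patch 1∩Patch 2|: x∈[1,3], y∈[2,4] → 2·2 = 4.
|Patch 1 △ Patch 2| = |Patch 1| + |Patch 2| − 2·|Patch 1∩Patch 2| = 18 + 12 − 8 = 22.00.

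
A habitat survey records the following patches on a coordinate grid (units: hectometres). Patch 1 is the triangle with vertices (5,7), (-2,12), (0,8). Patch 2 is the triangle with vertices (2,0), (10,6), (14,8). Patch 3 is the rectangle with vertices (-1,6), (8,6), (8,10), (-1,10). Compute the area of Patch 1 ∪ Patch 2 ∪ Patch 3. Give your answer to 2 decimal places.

41.80

By inclusion–exclusion:
Individual areas: |Patch 1| = 9, |Patch 2| = 4, |Patch 3| = 36.
|Patch 1∩Patch 2| = 0.
|Patch 1∩Patch 3| = 7.2.
|Patch 2∩Patch 3| = 0.
|Patch 1∩Patch 2∩Patch 3| = 0.
|Patch 1 ∪ Patch 2 ∪ Patch 3| = 49 − 7.2 + 0 = 41.80.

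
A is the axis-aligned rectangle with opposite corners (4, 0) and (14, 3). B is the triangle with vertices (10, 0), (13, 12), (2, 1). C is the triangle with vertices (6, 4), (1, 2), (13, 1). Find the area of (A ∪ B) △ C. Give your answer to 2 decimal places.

|A ∪ B| = 62.625.
|(A ∪ B) ∩ C| = 13.0128.
|(A ∪ B) △ C| = 62.625 + 14.5 − 26.0256 = 51.10.

51.10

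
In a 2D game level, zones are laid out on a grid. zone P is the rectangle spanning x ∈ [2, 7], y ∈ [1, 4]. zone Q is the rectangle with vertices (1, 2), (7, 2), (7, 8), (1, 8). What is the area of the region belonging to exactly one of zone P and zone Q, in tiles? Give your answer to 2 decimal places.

|zone P∩zone Q|: x∈[2,7], y∈[2,4] → 5·2 = 10.
|zone P △ zone Q| = |zone P| + |zone Q| − 2·|zone P∩zone Q| = 15 + 36 − 20 = 31.00.

31.00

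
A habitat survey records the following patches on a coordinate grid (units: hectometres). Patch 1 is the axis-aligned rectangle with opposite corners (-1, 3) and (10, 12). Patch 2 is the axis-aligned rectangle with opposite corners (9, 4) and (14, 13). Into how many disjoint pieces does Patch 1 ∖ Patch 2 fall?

Patch 1 ∖ Patch 2 is a single connected region.

1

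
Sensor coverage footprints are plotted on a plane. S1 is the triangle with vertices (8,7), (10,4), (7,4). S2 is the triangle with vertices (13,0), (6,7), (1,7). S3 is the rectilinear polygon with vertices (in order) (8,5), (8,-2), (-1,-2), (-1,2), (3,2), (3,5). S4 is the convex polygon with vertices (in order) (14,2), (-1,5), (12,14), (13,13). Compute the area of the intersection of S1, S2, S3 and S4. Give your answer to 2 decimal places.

The intersection is the polygon with vertices (8,5), (8,4), (7,4), (7.333,5).
By the shoelace formula its area is 0.83.

0.83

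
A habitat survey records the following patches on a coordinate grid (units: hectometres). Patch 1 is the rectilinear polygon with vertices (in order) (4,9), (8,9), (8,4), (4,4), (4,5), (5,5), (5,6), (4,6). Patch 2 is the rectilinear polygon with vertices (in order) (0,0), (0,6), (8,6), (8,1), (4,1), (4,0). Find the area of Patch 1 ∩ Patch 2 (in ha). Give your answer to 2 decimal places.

7.00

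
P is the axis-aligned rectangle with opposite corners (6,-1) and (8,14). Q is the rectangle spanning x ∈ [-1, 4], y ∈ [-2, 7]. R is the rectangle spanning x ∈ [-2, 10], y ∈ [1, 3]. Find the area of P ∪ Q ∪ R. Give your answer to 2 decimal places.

By inclusion–exclusion:
Individual areas: |P| = 30, |Q| = 45, |R| = 24.
|P∩Q| = 0 (no overlap).
|P∩R|: x∈[6,8], y∈[1,3] → 2·2 = 4.
|Q∩R|: x∈[-1,4], y∈[1,3] → 5·2 = 10.
|P∩Q∩R| = 0.
|P ∪ Q ∪ R| = 99 − 14 + 0 = 85.00.

85.00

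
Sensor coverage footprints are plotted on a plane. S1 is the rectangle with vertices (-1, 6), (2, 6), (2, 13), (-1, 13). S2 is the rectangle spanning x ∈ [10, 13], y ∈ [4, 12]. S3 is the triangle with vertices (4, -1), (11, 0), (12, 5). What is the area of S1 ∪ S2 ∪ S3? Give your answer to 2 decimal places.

61.43

By inclusion–exclusion:
Individual areas: |S1| = 21, |S2| = 24, |S3| = 17.
|S1∩S2| = 0 (no overlap).
|S1∩S3| = 0.
|S2∩S3| = 0.5667.
|S1∩S2∩S3| = 0.
|S1 ∪ S2 ∪ S3| = 62 − 0.5667 + 0 = 61.43.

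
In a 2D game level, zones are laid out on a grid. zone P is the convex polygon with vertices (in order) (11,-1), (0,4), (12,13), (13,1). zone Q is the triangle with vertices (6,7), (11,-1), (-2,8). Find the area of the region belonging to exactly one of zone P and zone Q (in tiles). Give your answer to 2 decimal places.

76.60

|zone P| = 92.5, |zone Q| = 29.5, |zone P∩zone Q| = 22.701.
|zone P △ zone Q| = |zone P| + |zone Q| − 2·|zone P∩zone Q| = 92.5 + 29.5 − 45.4019 = 76.60.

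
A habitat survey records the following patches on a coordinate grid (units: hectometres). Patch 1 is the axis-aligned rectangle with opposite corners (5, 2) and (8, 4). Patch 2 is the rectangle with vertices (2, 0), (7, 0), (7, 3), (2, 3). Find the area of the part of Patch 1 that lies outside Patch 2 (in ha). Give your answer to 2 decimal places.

|Patch 1∩Patch 2|: x∈[5,7], y∈[2,3] → 2·1 = 2.
|Patch 1| = 6.
|Patch 1 ∖ Patch 2| = |Patch 1| − |Patch 1∩Patch 2| = 6 − 2 = 4.00.

4.00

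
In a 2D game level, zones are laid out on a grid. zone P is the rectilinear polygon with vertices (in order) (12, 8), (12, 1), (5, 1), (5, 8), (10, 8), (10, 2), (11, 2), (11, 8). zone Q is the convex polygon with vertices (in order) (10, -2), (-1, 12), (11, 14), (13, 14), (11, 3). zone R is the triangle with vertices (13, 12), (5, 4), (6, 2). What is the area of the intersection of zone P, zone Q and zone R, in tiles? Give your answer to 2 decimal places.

8.65

The intersection is the polygon with vertices (5.16,4.16), (9,8), (10,8), (10,7.714), (6.404,2.577).
By the shoelace formula its area is 8.65.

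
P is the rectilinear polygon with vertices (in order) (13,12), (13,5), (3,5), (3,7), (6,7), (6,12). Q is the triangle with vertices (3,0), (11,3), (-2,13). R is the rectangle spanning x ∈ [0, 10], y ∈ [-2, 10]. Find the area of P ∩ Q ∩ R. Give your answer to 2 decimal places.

The intersection is the polygon with vertices (3,7), (5.8,7), (8.4,5), (3,5).
By the shoelace formula its area is 8.20.

8.20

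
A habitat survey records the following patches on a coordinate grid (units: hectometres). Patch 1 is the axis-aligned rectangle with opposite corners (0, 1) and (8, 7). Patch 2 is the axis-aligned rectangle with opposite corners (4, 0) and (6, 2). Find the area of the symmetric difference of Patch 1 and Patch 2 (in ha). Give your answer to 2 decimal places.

|Patch 1∩Patch 2|: x∈[4,6], y∈[1,2] → 2·1 = 2.
|Patch 1 △ Patch 2| = |Patch 1| + |Patch 2| − 2·|Patch 1∩Patch 2| = 48 + 4 − 4 = 48.00.

48.00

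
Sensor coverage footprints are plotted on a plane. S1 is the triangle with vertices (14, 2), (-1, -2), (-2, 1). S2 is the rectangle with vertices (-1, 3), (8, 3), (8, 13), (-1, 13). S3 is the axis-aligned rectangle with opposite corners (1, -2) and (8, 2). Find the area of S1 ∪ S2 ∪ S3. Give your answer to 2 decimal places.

128.92

By inclusion–exclusion:
Individual areas: |S1| = 24.5, |S2| = 90, |S3| = 28.
|S1∩S2| = 0.
|S1∩S3| = 13.5771.
|S2∩S3| = 0 (no overlap).
|S1∩S2∩S3| = 0.
|S1 ∪ S2 ∪ S3| = 142.5 − 13.5771 + 0 = 128.92.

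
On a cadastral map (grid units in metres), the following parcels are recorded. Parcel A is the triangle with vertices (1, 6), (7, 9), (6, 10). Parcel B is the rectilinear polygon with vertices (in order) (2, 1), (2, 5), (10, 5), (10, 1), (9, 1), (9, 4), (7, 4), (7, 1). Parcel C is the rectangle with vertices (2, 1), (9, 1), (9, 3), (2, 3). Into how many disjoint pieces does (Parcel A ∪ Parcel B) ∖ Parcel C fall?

(Parcel A ∪ Parcel B) ∖ Parcel C splits into 2 disjoint pieces (area 4.5, area 16).

2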